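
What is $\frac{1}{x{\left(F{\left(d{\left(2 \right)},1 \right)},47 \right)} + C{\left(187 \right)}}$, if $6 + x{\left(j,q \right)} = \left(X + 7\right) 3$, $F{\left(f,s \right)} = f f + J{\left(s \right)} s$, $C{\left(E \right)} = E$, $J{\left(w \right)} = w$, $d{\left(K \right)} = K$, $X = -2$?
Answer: $\frac{1}{196} \approx 0.005102$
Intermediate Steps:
$F{\left(f,s \right)} = f^{2} + s^{2}$ ($F{\left(f,s \right)} = f f + s s = f^{2} + s^{2}$)
$x{\left(j,q \right)} = 9$ ($x{\left(j,q \right)} = -6 + \left(-2 + 7\right) 3 = -6 + 5 \cdot 3 = -6 + 15 = 9$)
$\frac{1}{x{\left(F{\left(d{\left(2 \right)},1 \right)},47 \right)} + C{\left(187 \right)}} = \frac{1}{9 + 187} = \frac{1}{196}$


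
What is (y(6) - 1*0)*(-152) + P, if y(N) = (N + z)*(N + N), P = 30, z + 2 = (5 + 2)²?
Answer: -96642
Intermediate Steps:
z = 47 (z = -2 + (5 + 2)² = -2 + 7² = -2 + 49 = 47)
y(N) = 2*N*(47 + N) (y(N) = (N + 47)*(N + N) = (47 + N)*(2*N) = 2*N*(47 + N))
(y(6) - 1*0)*(-152) + P = (2*6*(47 + 6) - 1*0)*(-152) + 30 = (2*6*53 + 0)*(-152) + 30 = (636 + 0)*(-152) + 30 = 636*(-152) + 30 = -96672 + 30 = -96642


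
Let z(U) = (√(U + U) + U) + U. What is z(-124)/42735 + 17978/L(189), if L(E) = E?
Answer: 36582998/384615 + 2*I*√62/42735 ≈ 95.116 + 0.0003685*I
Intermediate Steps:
z(U) = 2*U + √2*√U (z(U) = (√(2*U) + U) + U = (√2*√U + U) + U = (U + √2*√U) + U = 2*U + √2*√U)
z(-124)/42735 + 17978/L(189) = (2*(-124) + √2*√(-124))/42735 + 17978/189 = (-248 + √2*(2*I*√31))*(1/42735) + 17978*(1/189) = (-248 + 2*I*√62)*(1/42735) + 17978/189 = (-248/42735 + 2*I*√62/42735) + 17978/189 = 36582998/384615 + 2*I*√62/42735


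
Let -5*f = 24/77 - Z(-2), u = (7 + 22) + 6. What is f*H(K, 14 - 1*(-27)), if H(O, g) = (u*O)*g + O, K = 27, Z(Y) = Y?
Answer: -6901416/385 ≈ -17926.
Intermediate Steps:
u = 35 (u = 29 + 6 = 35)
f = -178/385 (f = -(24/77 - 1*(-2))/5 = -(24*(1/77) + 2)/5 = -(24/77 + 2)/5 = -⅕*178/77 = -178/385 ≈ -0.46234)
H(O, g) = O + 35*O*g (H(O, g) = (35*O)*g + O = 35*O*g + O = O + 35*O*g)
f*H(K, 14 - 1*(-27)) = -4806*(1 + 35*(14 - 1*(-27)))/385 = -4806*(1 + 35*(14 + 27))/385 = -4806*(1 + 35*41)/385 = -4806*(1 + 1435)/385 = -4806*1436/385 = -178/385*38772 = -6901416/385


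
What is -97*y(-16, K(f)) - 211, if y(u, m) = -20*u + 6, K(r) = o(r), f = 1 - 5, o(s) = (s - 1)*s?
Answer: -31833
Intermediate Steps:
o(s) = s*(-1 + s) (o(s) = (-1 + s)*s = s*(-1 + s))
f = -4
K(r) = r*(-1 + r)
y(u, m) = 6 - 20*u
-97*y(-16, K(f)) - 211 = -97*(6 - 20*(-16)) - 211 = -97*(6 + 320) - 211 = -97*326 - 211 = -31622 - 211 = -31833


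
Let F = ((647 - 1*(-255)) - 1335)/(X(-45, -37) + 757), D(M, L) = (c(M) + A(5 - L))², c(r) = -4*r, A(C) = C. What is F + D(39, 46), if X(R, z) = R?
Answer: 27631575/712 ≈ 38808.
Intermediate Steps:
D(M, L) = (5 - L - 4*M)² (D(M, L) = (-4*M + (5 - L))² = (5 - L - 4*M)²)
F = -433/712 (F = ((647 - 1*(-255)) - 1335)/(-45 + 757) = ((647 + 255) - 1335)/712 = (902 - 1335)*(1/712) = -433*1/712 = -433/712 ≈ -0.60815)
F + D(39, 46) = -433/712 + (-5 + 46 + 4*39)² = -433/712 + (-5 + 46 + 156)² = -433/712 + 197² = -433/712 + 38809 = 27631575/712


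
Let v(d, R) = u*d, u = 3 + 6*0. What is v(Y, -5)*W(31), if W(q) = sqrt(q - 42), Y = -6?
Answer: -18*I*sqrt(11) ≈ -59.699*I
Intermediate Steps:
u = 3 (u = 3 + 0 = 3)
v(d, R) = 3*d
W(q) = sqrt(-42 + q)
v(Y, -5)*W(31) = (3*(-6))*sqrt(-42 + 31) = -18*I*sqrt(11)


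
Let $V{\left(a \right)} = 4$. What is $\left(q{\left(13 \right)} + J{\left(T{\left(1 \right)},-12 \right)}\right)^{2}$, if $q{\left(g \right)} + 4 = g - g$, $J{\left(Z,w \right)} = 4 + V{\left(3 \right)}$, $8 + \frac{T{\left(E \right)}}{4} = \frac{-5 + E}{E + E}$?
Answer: $16$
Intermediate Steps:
$T{\left(E \right)} = -32 + \frac{2 \left(-5 + E\right)}{E}$ ($T{\left(E \right)} = -32 + 4 \frac{-5 + E}{E + E} = -32 + 4 \frac{-5 + E}{2 E} = -32 + \frac{2 \left(-5 + E\right)}{E}$)
$J{\left(Z,w \right)} = 8$ ($J{\left(Z,w \right)} = 4 + 4 = 8$)
$q{\left(g \right)} = -4$ ($q{\left(g \right)} = -4 + \left(g - g\right) = -4 + 0 = -4$)
$\left(q{\left(13 \right)} + J{\left(T{\left(1 \right)},-12 \right)}\right)^{2} = \left(-4 + 8\right)^{2} = 4^{2} = 16$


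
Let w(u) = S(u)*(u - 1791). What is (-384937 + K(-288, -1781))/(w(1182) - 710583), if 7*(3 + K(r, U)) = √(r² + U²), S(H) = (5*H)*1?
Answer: 384940/4309773 - √3254905/30168411 ≈ 0.089258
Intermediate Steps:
S(H) = 5*H
w(u) = 5*u*(-1791 + u) (w(u) = (5*u)*(u - 1791) = (5*u)*(-1791 + u) = 5*u*(-1791 + u))
K(r, U) = -3 + √(U² + r²)/7 (K(r, U) = -3 + √(r² + U²)/7 = -3 + √(U² + r²)/7)
(-384937 + K(-288, -1781))/(w(1182) - 710583) = (-384937 + (-3 + √((-1781)² + (-288)²)/7))/(5*1182*(-1791 + 1182) - 710583) = (-384937 + (-3 + √(3171961 + 82944)/7))/(5*1182*(-609) - 710583) = (-384937 + (-3 + √3254905/7))/(-3599190 - 710583) = (-384940 + √3254905/7)/(-4309773) = (-384940 + √3254905/7)*(-1/4309773) = 384940/4309773 - √3254905/30168411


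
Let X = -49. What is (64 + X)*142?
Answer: 2130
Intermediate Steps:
(64 + X)*142 = (64 - 49)*142 = 15*142 = 2130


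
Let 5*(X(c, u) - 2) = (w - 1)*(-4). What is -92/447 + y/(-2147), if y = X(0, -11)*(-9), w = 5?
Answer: -1011758/4798545 ≈ -0.21085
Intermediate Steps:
X(c, u) = -6/5 (X(c, u) = 2 + ((5 - 1)*(-4))/5 = 2 + (4*(-4))/5 = 2 + (⅕)*(-16) = 2 - 16/5 = -6/5)
y = 54/5 (y = -6/5*(-9) = 54/5 ≈ 10.800)
-92/447 + y/(-2147) = -92/447 + (54/5)/(-2147) = -92*1/447 + (54/5)*(-1/2147) = -92/447 - 54/10735 = -1011758/4798545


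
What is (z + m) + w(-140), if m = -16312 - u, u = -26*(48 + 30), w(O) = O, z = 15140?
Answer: 716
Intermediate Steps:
u = -2028 (u = -26*78 = -2028)
m = -14284 (m = -16312 - 1*(-2028) = -16312 + 2028 = -14284)
(z + m) + w(-140) = (15140 - 14284) - 140 = 856 - 140 = 716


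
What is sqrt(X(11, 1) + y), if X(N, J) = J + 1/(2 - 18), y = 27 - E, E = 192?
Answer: 5*I*sqrt(105)/4 ≈ 12.809*I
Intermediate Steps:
y = -165 (y = 27 - 1*192 = 27 - 192 = -165)
X(N, J) = -1/16 + J (X(N, J) = J + 1/(-16) = J - 1/16 = -1/16 + J)
sqrt(X(11, 1) + y) = sqrt((-1/16 + 1) - 165) = sqrt(15/16 - 165) = sqrt(-2625/16) = 5*I*sqrt(105)/4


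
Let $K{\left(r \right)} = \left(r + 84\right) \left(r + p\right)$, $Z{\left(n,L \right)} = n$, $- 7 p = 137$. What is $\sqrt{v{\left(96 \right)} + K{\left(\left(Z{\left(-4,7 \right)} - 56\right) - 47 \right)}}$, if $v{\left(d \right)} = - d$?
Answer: $\frac{\sqrt{137942}}{7} \approx 53.058$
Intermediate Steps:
$p = - \frac{137}{7}$ ($p = \left(- \frac{1}{7}\right) 137 = - \frac{137}{7} \approx -19.571$)
$K{\left(r \right)} = \left(84 + r\right) \left(- \frac{137}{7} + r\right)$ ($K{\left(r \right)} = \left(r + 84\right) \left(r - \frac{137}{7}\right) = \left(84 + r\right) \left(- \frac{137}{7} + r\right)$)
$\sqrt{v{\left(96 \right)} + K{\left(\left(Z{\left(-4,7 \right)} - 56\right) - 47 \right)}} = \sqrt{\left(-1\right) 96 + \left(-1644 + \left(\left(-4 - 56\right) - 47\right)^{2} + \frac{451 \left(\left(-4 - 56\right) - 47\right)}{7}\right)} = \sqrt{-96 + \left(-1644 + \left(-60 - 47\right)^{2} + \frac{451 \left(-60 - 47\right)}{7}\right)} = \sqrt{-96 + \left(-1644 + \left(-107\right)^{2} + \frac{451}{7} \left(-107\right)\right)} = \sqrt{-96 - - \frac{20378}{7}} = \sqrt{-96 + \frac{20378}{7}} = \sqrt{\frac{19706}{7}} = \frac{\sqrt{137942}}{7}$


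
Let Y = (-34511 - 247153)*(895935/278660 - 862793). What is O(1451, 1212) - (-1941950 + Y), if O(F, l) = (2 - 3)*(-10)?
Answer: -3385926323021544/13933 ≈ -2.4301e+11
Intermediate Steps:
O(F, l) = 10 (O(F, l) = -1*(-10) = 10)
Y = 3385953380350224/13933 (Y = -281664*(895935*(1/278660) - 862793) = -281664*(179187/55732 - 862793) = -281664*(-48085000289/55732) = 3385953380350224/13933 ≈ 2.4302e+11)
O(1451, 1212) - (-1941950 + Y) = 10 - (-1941950 + 3385953380350224/13933) = 10 - 1*3385926323160874/13933 = 10 - 3385926323160874/13933 = -3385926323021544/13933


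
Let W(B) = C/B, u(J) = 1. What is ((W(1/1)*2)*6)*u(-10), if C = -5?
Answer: -60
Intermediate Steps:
W(B) = -5/B
((W(1/1)*2)*6)*u(-10) = ((-5/(1/1)*2)*6)*1 = ((-5/1*2)*6)*1 = ((-5*1*2)*6)*1 = (-5*2*6)*1 = -10*6*1 = -60*1 = -60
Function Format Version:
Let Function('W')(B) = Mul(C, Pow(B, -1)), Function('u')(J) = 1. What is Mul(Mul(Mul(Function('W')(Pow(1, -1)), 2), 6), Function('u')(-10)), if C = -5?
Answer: -60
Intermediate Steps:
Function('W')(B) = Mul(-5, Pow(B, -1))
Mul(Mul(Mul(Function('W')(Pow(1, -1)), 2), 6), Function('u')(-10)) = Mul(Mul(Mul(Mul(-5, Pow(Pow(1, -1), -1)), 2), 6), 1) = Mul(Mul(Mul(Mul(-5, Pow(1, -1)), 2), 6), 1) = Mul(Mul(Mul(Mul(-5, 1), 2), 6), 1) = Mul(Mul(Mul(-5, 2), 6), 1) = Mul(Mul(-10, 6), 1) = Mul(-60, 1) = -60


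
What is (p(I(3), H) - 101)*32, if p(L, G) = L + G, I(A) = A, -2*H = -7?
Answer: -3024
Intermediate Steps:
H = 7/2 (H = -½*(-7) = 7/2 ≈ 3.5000)
p(L, G) = G + L
(p(I(3), H) - 101)*32 = ((7/2 + 3) - 101)*32 = (13/2 - 101)*32 = -189/2*32 = -3024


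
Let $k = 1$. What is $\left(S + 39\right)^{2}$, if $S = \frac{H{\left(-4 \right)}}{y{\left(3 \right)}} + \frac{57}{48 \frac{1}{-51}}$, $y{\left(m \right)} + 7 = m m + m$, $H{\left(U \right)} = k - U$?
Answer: $\frac{108241}{256} \approx 422.82$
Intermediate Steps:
$H{\left(U \right)} = 1 - U$
$y{\left(m \right)} = -7 + m + m^{2}$ ($y{\left(m \right)} = -7 + \left(m m + m\right) = -7 + \left(m^{2} + m\right) = -7 + \left(m + m^{2}\right) = -7 + m + m^{2}$)
$S = - \frac{953}{16}$ ($S = \frac{1 - -4}{-7 + 3 + 3^{2}} + \frac{57}{48 \frac{1}{-51}} = \frac{1 + 4}{-7 + 3 + 9} + \frac{57}{48 \left(- \frac{1}{51}\right)} = \frac{5}{5} + \frac{57}{- \frac{16}{17}} = 5 \cdot \frac{1}{5} + 57 \left(- \frac{17}{16}\right) = 1 - \frac{969}{16} = - \frac{953}{16} \approx -59.563$)
$\left(S + 39\right)^{2} = \left(- \frac{953}{16} + 39\right)^{2} = \left(- \frac{329}{16}\right)^{2} = \frac{108241}{256}$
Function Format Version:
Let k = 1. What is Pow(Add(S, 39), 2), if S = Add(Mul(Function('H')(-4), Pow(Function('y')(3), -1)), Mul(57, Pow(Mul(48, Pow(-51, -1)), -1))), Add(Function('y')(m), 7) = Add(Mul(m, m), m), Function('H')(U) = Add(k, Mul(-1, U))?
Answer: Rational(108241, 256) ≈ 422.82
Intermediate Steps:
Function('H')(U) = Add(1, Mul(-1, U))
Function('y')(m) = Add(-7, m, Pow(m, 2)) (Function('y')(m) = Add(-7, Add(Mul(m, m), m)) = Add(-7, Add(Pow(m, 2), m)) = Add(-7, Add(m, Pow(m, 2))) = Add(-7, m, Pow(m, 2)))
S = Rational(-953, 16) (S = Add(Mul(Add(1, Mul(-1, -4)), Pow(Add(-7, 3, Pow(3, 2)), -1)), Mul(57, Pow(Mul(48, Pow(-51, -1)), -1))) = Add(Mul(Add(1, 4), Pow(Add(-7, 3, 9), -1)), Mul(57, Pow(Mul(48, Rational(-1, 51)), -1))) = Add(Mul(5, Pow(5, -1)), Mul(57, Pow(Rational(-16, 17), -1))) = Add(Mul(5, Rational(1, 5)), Mul(57, Rational(-17, 16))) = Add(1, Rational(-969, 16)) = Rational(-953, 16) ≈ -59.563)
Pow(Add(S, 39), 2) = Pow(Add(Rational(-953, 16), 39), 2) = Pow(Rational(-329, 16), 2) = Rational(108241, 256)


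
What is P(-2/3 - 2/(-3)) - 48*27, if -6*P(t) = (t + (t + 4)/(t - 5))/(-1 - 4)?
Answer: -97202/75 ≈ -1296.0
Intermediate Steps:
P(t) = t/30 + (4 + t)/(30*(-5 + t)) (P(t) = -(t + (t + 4)/(t - 5))/(6*(-1 - 4)) = -(t + (4 + t)/(-5 + t))/(6*(-5)) = -(t + (4 + t)/(-5 + t))*(-1)/(6*5) = -(-t/5 - (4 + t)/(5*(-5 + t)))/6 = t/30 + (4 + t)/(30*(-5 + t)))
P(-2/3 - 2/(-3)) - 48*27 = (4 + (-2/3 - 2/(-3))² - 4*(-2/3 - 2/(-3)))/(30*(-5 + (-2/3 - 2/(-3)))) - 48*27 = (4 + (-2*⅓ - 2*(-⅓))² - 4*(-2*⅓ - 2*(-⅓)))/(30*(-5 + (-2*⅓ - 2*(-⅓)))) - 1296 = (4 + (-⅔ + ⅔)² - 4*(-⅔ + ⅔))/(30*(-5 + (-⅔ + ⅔))) - 1296 = (4 + 0² - 4*0)/(30*(-5 + 0)) - 1296 = (1/30)*(4 + 0 + 0)/(-5) - 1296 = (1/30)*(-⅕)*4 - 1296 = -2/75 - 1296 = -97202/75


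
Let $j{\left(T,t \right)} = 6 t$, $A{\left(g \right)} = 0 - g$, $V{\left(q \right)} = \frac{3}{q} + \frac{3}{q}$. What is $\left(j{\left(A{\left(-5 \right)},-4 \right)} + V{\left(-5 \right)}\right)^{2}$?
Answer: $\frac{15876}{25} \approx 635.04$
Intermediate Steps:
$V{\left(q \right)} = \frac{6}{q}$
$A{\left(g \right)} = - g$
$\left(j{\left(A{\left(-5 \right)},-4 \right)} + V{\left(-5 \right)}\right)^{2} = \left(6 \left(-4\right) + \frac{6}{-5}\right)^{2} = \left(-24 + 6 \left(- \frac{1}{5}\right)\right)^{2} = \left(-24 - \frac{6}{5}\right)^{2} = \left(- \frac{126}{5}\right)^{2} = \frac{15876}{25}$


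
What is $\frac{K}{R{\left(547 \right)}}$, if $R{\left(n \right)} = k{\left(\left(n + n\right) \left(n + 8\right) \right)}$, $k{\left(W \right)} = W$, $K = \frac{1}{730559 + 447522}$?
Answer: $\frac{1}{715295440770} \approx 1.398 \cdot 10^{-12}$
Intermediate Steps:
$K = \frac{1}{1178081} \approx 8.4884 \cdot 10^{-7}$
$R{\left(n \right)} = 2 n \left(8 + n\right)$ ($R{\left(n \right)} = \left(n + n\right) \left(n + 8\right) = 2 n \left(8 + n\right)$)
$\frac{K}{R{\left(547 \right)}} = \frac{1}{1178081 \cdot 2 \cdot 547 \left(8 + 547\right)} = \frac{1}{1178081 \cdot 2 \cdot 547 \cdot 555} = \frac{1}{1178081 \cdot 607170} = \frac{1}{1178081} \cdot \frac{1}{607170} = \frac{1}{715295440770}$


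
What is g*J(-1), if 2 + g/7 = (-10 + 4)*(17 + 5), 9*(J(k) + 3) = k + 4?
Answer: 7504/3 ≈ 2501.3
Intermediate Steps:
J(k) = -23/9 + k/9 (J(k) = -3 + (k + 4)/9 = -3 + (4 + k)/9 = -3 + (4/9 + k/9) = -23/9 + k/9)
g = -938 (g = -14 + 7*((-10 + 4)*(17 + 5)) = -14 + 7*(-6*22) = -14 + 7*(-132) = -14 - 924 = -938)
g*J(-1) = -938*(-23/9 + (⅑)*(-1)) = -938*(-23/9 - ⅑) = -938*(-8/3) = 7504/3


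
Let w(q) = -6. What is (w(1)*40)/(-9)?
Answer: 80/3 ≈ 26.667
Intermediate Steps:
(w(1)*40)/(-9) = -6*40/(-9) = -240*(-1/9) = 80/3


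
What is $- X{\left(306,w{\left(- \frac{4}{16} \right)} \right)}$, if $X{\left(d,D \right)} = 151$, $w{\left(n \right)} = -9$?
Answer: $-151$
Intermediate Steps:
$- X{\left(306,w{\left(- \frac{4}{16} \right)} \right)} = \left(-1\right) 151 = -151$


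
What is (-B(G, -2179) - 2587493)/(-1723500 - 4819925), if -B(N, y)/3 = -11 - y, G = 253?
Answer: 2580989/6543425 ≈ 0.39444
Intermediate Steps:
B(N, y) = 33 + 3*y (B(N, y) = -3*(-11 - y) = 33 + 3*y)
(-B(G, -2179) - 2587493)/(-1723500 - 4819925) = (-(33 + 3*(-2179)) - 2587493)/(-1723500 - 4819925) = (-(33 - 6537) - 2587493)/(-6543425) = (-1*(-6504) - 2587493)*(-1/6543425) = (6504 - 2587493)*(-1/6543425) = -2580989*(-1/6543425) = 2580989/6543425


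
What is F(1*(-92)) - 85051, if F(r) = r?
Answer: -85143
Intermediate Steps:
F(1*(-92)) - 85051 = 1*(-92) - 85051 = -92 - 85051 = -85143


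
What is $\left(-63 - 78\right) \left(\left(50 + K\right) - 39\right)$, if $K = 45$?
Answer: $-7896$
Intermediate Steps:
$\left(-63 - 78\right) \left(\left(50 + K\right) - 39\right) = \left(-63 - 78\right) \left(\left(50 + 45\right) - 39\right) = - 141 \left(95 - 39\right) = \left(-141\right) 56 = -7896$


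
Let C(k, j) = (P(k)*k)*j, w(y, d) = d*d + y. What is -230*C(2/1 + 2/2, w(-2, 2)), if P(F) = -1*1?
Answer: 1380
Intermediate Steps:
w(y, d) = y + d² (w(y, d) = d² + y = y + d²)
P(F) = -1
C(k, j) = -j*k (C(k, j) = (-k)*j = -j*k)
-230*C(2/1 + 2/2, w(-2, 2)) = -(-230)*(-2 + 2²)*(2/1 + 2/2) = -(-230)*(-2 + 4)*(2*1 + 2*(½)) = -(-230)*2*(2 + 1) = -(-230)*2*3 = -230*(-6) = 1380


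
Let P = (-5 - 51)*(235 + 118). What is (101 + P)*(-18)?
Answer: 354006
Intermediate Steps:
P = -19768 (P = -56*353 = -19768)
(101 + P)*(-18) = (101 - 19768)*(-18) = -19667*(-18) = 354006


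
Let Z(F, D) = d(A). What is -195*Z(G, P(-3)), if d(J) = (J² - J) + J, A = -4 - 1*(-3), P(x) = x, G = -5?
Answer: -195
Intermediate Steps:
A = -1 (A = -4 + 3 = -1)
d(J) = J²
Z(F, D) = 1 (Z(F, D) = (-1)² = 1)
-195*Z(G, P(-3)) = -195*1 = -195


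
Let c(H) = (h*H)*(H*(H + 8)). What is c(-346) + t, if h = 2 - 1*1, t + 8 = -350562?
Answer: -40814578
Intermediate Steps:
t = -350570 (t = -8 - 350562 = -350570)
h = 1 (h = 2 - 1 = 1)
c(H) = H**2*(8 + H) (c(H) = (1*H)*(H*(H + 8)) = H*(H*(8 + H)) = H**2*(8 + H))
c(-346) + t = (-346)**2*(8 - 346) - 350570 = 119716*(-338) - 350570 = -40464008 - 350570 = -40814578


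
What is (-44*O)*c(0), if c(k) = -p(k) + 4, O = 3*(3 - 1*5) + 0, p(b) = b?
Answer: 1056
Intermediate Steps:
O = -6 (O = 3*(3 - 5) + 0 = 3*(-2) + 0 = -6 + 0 = -6)
c(k) = 4 - k (c(k) = -k + 4 = 4 - k)
(-44*O)*c(0) = (-44*(-6))*(4 - 1*0) = 264*(4 + 0) = 264*4 = 1056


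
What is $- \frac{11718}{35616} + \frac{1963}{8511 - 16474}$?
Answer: $- \frac{3886301}{6752624} \approx -0.57552$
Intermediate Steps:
$- \frac{11718}{35616} + \frac{1963}{8511 - 16474} = \left(-11718\right) \frac{1}{35616} + \frac{1963}{-7963} = - \frac{279}{848} + 1963 \left(- \frac{1}{7963}\right) = - \frac{279}{848} - \frac{1963}{7963} = - \frac{3886301}{6752624}$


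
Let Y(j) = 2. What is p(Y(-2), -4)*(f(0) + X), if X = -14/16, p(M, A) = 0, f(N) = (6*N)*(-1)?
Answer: 0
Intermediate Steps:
f(N) = -6*N
X = -7/8 (X = -14*1/16 = -7/8 ≈ -0.87500)
p(Y(-2), -4)*(f(0) + X) = 0*(-6*0 - 7/8) = 0*(0 - 7/8) = 0*(-7/8) = 0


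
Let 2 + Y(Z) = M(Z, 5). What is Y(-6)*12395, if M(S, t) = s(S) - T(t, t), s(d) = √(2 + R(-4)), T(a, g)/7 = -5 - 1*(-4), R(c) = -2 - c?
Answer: 86765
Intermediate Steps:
T(a, g) = -7 (T(a, g) = 7*(-5 - 1*(-4)) = 7*(-5 + 4) = 7*(-1) = -7)
s(d) = 2 (s(d) = √(2 + (-2 - 1*(-4))) = √(2 + (-2 + 4)) = √(2 + 2) = √4 = 2)
M(S, t) = 9 (M(S, t) = 2 - 1*(-7) = 2 + 7 = 9)
Y(Z) = 7 (Y(Z) = -2 + 9 = 7)
Y(-6)*12395 = 7*12395 = 86765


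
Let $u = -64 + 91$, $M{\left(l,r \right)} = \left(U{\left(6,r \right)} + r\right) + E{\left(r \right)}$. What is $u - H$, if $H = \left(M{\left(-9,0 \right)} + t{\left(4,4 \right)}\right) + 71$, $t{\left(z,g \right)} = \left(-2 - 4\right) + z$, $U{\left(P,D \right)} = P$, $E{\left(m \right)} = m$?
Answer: $-48$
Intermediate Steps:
$M{\left(l,r \right)} = 6 + 2 r$ ($M{\left(l,r \right)} = \left(6 + r\right) + r = 6 + 2 r$)
$t{\left(z,g \right)} = -6 + z$
$u = 27$
$H = 75$ ($H = \left(\left(6 + 2 \cdot 0\right) + \left(-6 + 4\right)\right) + 71 = \left(\left(6 + 0\right) - 2\right) + 71 = \left(6 - 2\right) + 71 = 4 + 71 = 75$)
$u - H = 27 - 75 = -48$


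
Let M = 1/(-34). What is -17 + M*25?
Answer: -603/34 ≈ -17.735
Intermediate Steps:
M = -1/34 ≈ -0.029412
-17 + M*25 = -17 - 1/34*25 = -17 - 25/34 = -603/34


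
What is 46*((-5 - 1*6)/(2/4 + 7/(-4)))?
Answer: 2024/5 ≈ 404.80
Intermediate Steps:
46*((-5 - 1*6)/(2/4 + 7/(-4))) = 46*((-5 - 6)/(2*(¼) + 7*(-¼))) = 46*(-11/(½ - 7/4)) = 46*(-11/(-5/4)) = 46*(-11*(-⅘)) = 46*(44/5) = 2024/5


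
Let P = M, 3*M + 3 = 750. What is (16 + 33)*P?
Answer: 12201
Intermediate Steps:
M = 249 (M = -1 + (⅓)*750 = -1 + 250 = 249)
P = 249
(16 + 33)*P = (16 + 33)*249 = 49*249 = 12201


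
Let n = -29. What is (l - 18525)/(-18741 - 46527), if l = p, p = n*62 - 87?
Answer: 10205/32634 ≈ 0.31271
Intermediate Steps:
p = -1885 (p = -29*62 - 87 = -1798 - 87 = -1885)
l = -1885
(l - 18525)/(-18741 - 46527) = (-1885 - 18525)/(-18741 - 46527) = -20410/(-65268) = -20410*(-1/65268) = 10205/32634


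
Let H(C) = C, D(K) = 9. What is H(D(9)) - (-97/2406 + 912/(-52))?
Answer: 831331/31278 ≈ 26.579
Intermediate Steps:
H(D(9)) - (-97/2406 + 912/(-52)) = 9 - (-97/2406 + 912/(-52)) = 9 - (-97*1/2406 + 912*(-1/52)) = 9 - (-97/2406 - 228/13) = 9 - 1*(-549829/31278) = 9 + 549829/31278 = 831331/31278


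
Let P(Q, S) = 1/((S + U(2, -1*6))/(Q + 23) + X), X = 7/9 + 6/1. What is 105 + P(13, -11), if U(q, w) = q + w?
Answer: 24081/229 ≈ 105.16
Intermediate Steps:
X = 61/9 (X = 7*(⅑) + 6*1 = 7/9 + 6 = 61/9 ≈ 6.7778)
P(Q, S) = 1/(61/9 + (-4 + S)/(23 + Q)) (P(Q, S) = 1/((S + (2 - 1*6))/(Q + 23) + 61/9) = 1/((S + (2 - 6))/(23 + Q) + 61/9) = 1/((S - 4)/(23 + Q) + 61/9) = 1/((-4 + S)/(23 + Q) + 61/9) = 1/(61/9 + (-4 + S)/(23 + Q)))
105 + P(13, -11) = 105 + 9*(23 + 13)/(1367 + 9*(-11) + 61*13) = 105 + 9*36/(1367 - 99 + 793) = 105 + 9*36/2061 = 105 + 9*(1/2061)*36 = 105 + 36/229 = 24081/229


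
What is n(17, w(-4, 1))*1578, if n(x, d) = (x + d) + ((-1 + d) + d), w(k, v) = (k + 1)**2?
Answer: 67854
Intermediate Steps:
w(k, v) = (1 + k)**2
n(x, d) = -1 + x + 3*d (n(x, d) = (d + x) + (-1 + 2*d) = -1 + x + 3*d)
n(17, w(-4, 1))*1578 = (-1 + 17 + 3*(1 - 4)**2)*1578 = (-1 + 17 + 3*(-3)**2)*1578 = (-1 + 17 + 3*9)*1578 = (-1 + 17 + 27)*1578 = 43*1578 = 67854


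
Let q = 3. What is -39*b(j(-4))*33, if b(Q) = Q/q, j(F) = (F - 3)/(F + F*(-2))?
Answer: 3003/4 ≈ 750.75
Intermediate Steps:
j(F) = -(-3 + F)/F (j(F) = (-3 + F)/(F - 2*F) = (-3 + F)/((-F)) = (-3 + F)*(-1/F) = -(-3 + F)/F)
b(Q) = Q/3
-39*b(j(-4))*33 = -13*(3 - 1*(-4))/(-4)*33 = -13*(-(3 + 4)/4)*33 = -13*(-1/4*7)*33 = -13*(-7)/4*33 = -39*(-7/12)*33 = (91/4)*33 = 3003/4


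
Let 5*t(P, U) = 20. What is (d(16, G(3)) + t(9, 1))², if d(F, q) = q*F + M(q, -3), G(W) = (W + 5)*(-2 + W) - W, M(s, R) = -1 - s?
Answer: 6084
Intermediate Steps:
t(P, U) = 4 (t(P, U) = (⅕)*20 = 4)
G(W) = -W + (-2 + W)*(5 + W) (G(W) = (5 + W)*(-2 + W) - W = (-2 + W)*(5 + W) - W = -W + (-2 + W)*(5 + W))
d(F, q) = -1 - q + F*q (d(F, q) = q*F + (-1 - q) = F*q + (-1 - q) = -1 - q + F*q)
(d(16, G(3)) + t(9, 1))² = ((-1 - (-10 + 3² + 2*3) + 16*(-10 + 3² + 2*3)) + 4)² = ((-1 - (-10 + 9 + 6) + 16*(-10 + 9 + 6)) + 4)² = ((-1 - 1*5 + 16*5) + 4)² = ((-1 - 5 + 80) + 4)² = (74 + 4)² = 78² = 6084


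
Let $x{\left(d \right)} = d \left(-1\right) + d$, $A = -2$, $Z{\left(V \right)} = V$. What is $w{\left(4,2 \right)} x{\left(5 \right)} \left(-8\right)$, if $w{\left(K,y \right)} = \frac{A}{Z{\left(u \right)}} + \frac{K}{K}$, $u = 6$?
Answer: $0$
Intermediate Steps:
$x{\left(d \right)} = 0$ ($x{\left(d \right)} = - d + d = 0$)
$w{\left(K,y \right)} = \frac{2}{3}$ ($w{\left(K,y \right)} = - \frac{2}{6} + \frac{K}{K} = \left(-2\right) \frac{1}{6} + 1 = - \frac{1}{3} + 1 = \frac{2}{3}$)
$w{\left(4,2 \right)} x{\left(5 \right)} \left(-8\right) = \frac{2}{3} \cdot 0 \left(-8\right) = 0 \left(-8\right) = 0$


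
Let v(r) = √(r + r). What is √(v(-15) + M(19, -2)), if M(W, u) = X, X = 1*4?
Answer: √(4 + I*√30) ≈ 2.3219 + 1.1795*I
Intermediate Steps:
X = 4
M(W, u) = 4
v(r) = √2*√r (v(r) = √(2*r) = √2*√r)
√(v(-15) + M(19, -2)) = √(√2*√(-15) + 4) = √(√2*(I*√15) + 4) = √(I*√30 + 4) = √(4 + I*√30)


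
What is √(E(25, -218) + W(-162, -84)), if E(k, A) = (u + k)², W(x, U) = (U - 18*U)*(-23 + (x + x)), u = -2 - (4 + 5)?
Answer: 2*I*√123830 ≈ 703.79*I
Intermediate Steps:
u = -11 (u = -2 - 1*9 = -2 - 9 = -11)
W(x, U) = -17*U*(-23 + 2*x) (W(x, U) = (-17*U)*(-23 + 2*x) = -17*U*(-23 + 2*x))
E(k, A) = (-11 + k)²
√(E(25, -218) + W(-162, -84)) = √((-11 + 25)² + 17*(-84)*(23 - 2*(-162))) = √(14² + 17*(-84)*(23 + 324)) = √(196 + 17*(-84)*347) = √(196 - 495516) = √(-495320) = 2*I*√123830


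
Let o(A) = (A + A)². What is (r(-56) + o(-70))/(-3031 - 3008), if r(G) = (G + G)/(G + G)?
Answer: -19601/6039 ≈ -3.2457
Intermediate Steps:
o(A) = 4*A² (o(A) = (2*A)² = 4*A²)
r(G) = 1 (r(G) = (2*G)/((2*G)) = (2*G)*(1/(2*G)) = 1)
(r(-56) + o(-70))/(-3031 - 3008) = (1 + 4*(-70)²)/(-3031 - 3008) = (1 + 4*4900)/(-6039) = (1 + 19600)*(-1/6039) = 19601*(-1/6039) = -19601/6039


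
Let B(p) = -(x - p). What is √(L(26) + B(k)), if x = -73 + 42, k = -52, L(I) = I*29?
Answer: √733 ≈ 27.074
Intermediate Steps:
L(I) = 29*I
x = -31
B(p) = 31 + p (B(p) = -(-31 - p) = 31 + p)
√(L(26) + B(k)) = √(29*26 + (31 - 52)) = √(754 - 21) = √733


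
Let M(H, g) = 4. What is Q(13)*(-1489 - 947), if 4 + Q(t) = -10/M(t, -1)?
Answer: 15834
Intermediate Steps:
Q(t) = -13/2 (Q(t) = -4 - 10/4 = -4 - 10*1/4 = -4 - 5/2 = -13/2)
Q(13)*(-1489 - 947) = -13*(-1489 - 947)/2 = -13/2*(-2436) = 15834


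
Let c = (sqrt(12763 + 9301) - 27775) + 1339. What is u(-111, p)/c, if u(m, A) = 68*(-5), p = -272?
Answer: 561765/43677502 + 85*sqrt(1379)/43677502 ≈ 0.012934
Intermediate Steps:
u(m, A) = -340
c = -26436 + 4*sqrt(1379) (c = (sqrt(22064) - 27775) + 1339 = (4*sqrt(1379) - 27775) + 1339 = (-27775 + 4*sqrt(1379)) + 1339 = -26436 + 4*sqrt(1379) ≈ -26287.)
u(-111, p)/c = -340/(-26436 + 4*sqrt(1379))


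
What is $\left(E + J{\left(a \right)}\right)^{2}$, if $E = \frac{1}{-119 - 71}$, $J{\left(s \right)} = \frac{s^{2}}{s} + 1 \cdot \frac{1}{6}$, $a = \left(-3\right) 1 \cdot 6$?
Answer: $\frac{25847056}{81225} \approx 318.22$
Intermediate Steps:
$a = -18$ ($a = \left(-3\right) 6 = -18$)
$J{\left(s \right)} = \frac{1}{6} + s$ ($J{\left(s \right)} = s + 1 \cdot \frac{1}{6} = s + \frac{1}{6} = \frac{1}{6} + s$)
$E = - \frac{1}{190}$ ($E = \frac{1}{-119 - 71} = \frac{1}{-190} = - \frac{1}{190} \approx -0.0052632$)
$\left(E + J{\left(a \right)}\right)^{2} = \left(- \frac{1}{190} + \left(\frac{1}{6} - 18\right)\right)^{2} = \left(- \frac{1}{190} - \frac{107}{6}\right)^{2} = \left(- \frac{5084}{285}\right)^{2} = \frac{25847056}{81225}$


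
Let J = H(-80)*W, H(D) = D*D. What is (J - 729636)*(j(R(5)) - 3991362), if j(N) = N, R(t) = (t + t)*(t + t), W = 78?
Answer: 919730450232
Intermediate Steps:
R(t) = 4*t² (R(t) = (2*t)*(2*t) = 4*t²)
H(D) = D²
J = 499200 (J = (-80)²*78 = 6400*78 = 499200)
(J - 729636)*(j(R(5)) - 3991362) = (499200 - 729636)*(4*5² - 3991362) = -230436*(4*25 - 3991362) = -230436*(100 - 3991362) = -230436*(-3991262) = 919730450232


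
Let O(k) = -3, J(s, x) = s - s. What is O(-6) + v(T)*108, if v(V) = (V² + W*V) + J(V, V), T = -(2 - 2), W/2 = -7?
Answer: -3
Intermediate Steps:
J(s, x) = 0
W = -14 (W = 2*(-7) = -14)
T = 0 (T = -1*0 = 0)
v(V) = V² - 14*V (v(V) = (V² - 14*V) + 0 = V² - 14*V)
O(-6) + v(T)*108 = -3 + (0*(-14 + 0))*108 = -3 + (0*(-14))*108 = -3 + 0*108 = -3 + 0 = -3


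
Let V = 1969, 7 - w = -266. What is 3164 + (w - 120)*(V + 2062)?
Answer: 619907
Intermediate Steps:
w = 273 (w = 7 - 1*(-266) = 7 + 266 = 273)
3164 + (w - 120)*(V + 2062) = 3164 + (273 - 120)*(1969 + 2062) = 3164 + 153*4031 = 3164 + 616743 = 619907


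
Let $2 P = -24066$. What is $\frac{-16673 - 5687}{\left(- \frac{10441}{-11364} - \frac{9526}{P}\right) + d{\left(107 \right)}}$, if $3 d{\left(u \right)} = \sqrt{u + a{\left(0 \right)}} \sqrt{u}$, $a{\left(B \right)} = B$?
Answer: $- \frac{15679865376}{26210551} \approx -598.23$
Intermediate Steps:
$P = -12033$ ($P = \frac{1}{2} \left(-24066\right) = -12033$)
$d{\left(u \right)} = \frac{u}{3}$ ($d{\left(u \right)} = \frac{\sqrt{u + 0} \sqrt{u}}{3} = \frac{\sqrt{u} \sqrt{u}}{3} = \frac{u}{3}$)
$\frac{-16673 - 5687}{\left(- \frac{10441}{-11364} - \frac{9526}{P}\right) + d{\left(107 \right)}} = \frac{-16673 - 5687}{\left(- \frac{10441}{-11364} - \frac{9526}{-12033}\right) + \frac{1}{3} \cdot 107} = - \frac{22360}{\left(\left(-10441\right) \left(- \frac{1}{11364}\right) - - \frac{9526}{12033}\right) + \frac{107}{3}} = - \frac{22360}{\left(\frac{10441}{11364} + \frac{9526}{12033}\right) + \frac{107}{3}} = - \frac{22360}{\frac{77963339}{45581004} + \frac{107}{3}} = - \frac{22360}{\frac{1703685815}{45581004}} = \left(-22360\right) \frac{45581004}{1703685815} = - \frac{15679865376}{26210551}$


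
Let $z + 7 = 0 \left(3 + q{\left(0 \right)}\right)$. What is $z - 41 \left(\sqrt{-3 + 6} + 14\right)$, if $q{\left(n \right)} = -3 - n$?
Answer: $-581 - 41 \sqrt{3} \approx -652.01$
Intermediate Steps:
$z = -7$ ($z = -7 + 0 \left(3 - 3\right) = -7 + 0 \cdot 0 = -7 + 0 = -7$)
$z - 41 \left(\sqrt{-3 + 6} + 14\right) = -7 - 41 \left(\sqrt{-3 + 6} + 14\right) = -7 - 41 \left(\sqrt{3} + 14\right) = -7 - 41 \left(14 + \sqrt{3}\right) = -7 - \left(574 + 41 \sqrt{3}\right) = -581 - 41 \sqrt{3}$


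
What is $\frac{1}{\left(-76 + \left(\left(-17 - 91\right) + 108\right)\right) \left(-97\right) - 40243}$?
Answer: $- \frac{1}{32871} \approx -3.0422 \cdot 10^{-5}$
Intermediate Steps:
$\frac{1}{\left(-76 + \left(\left(-17 - 91\right) + 108\right)\right) \left(-97\right) - 40243} = \frac{1}{\left(-76 + \left(-108 + 108\right)\right) \left(-97\right) - 40243} = \frac{1}{\left(-76 + 0\right) \left(-97\right) - 40243} = \frac{1}{\left(-76\right) \left(-97\right) - 40243} = \frac{1}{7372 - 40243} = \frac{1}{-32871} = - \frac{1}{32871}$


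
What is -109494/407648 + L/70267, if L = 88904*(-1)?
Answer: -21967676345/14322101008 ≈ -1.5338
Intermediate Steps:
L = -88904
-109494/407648 + L/70267 = -109494/407648 - 88904/70267 = -109494*1/407648 - 88904*1/70267 = -54747/203824 - 88904/70267 = -21967676345/14322101008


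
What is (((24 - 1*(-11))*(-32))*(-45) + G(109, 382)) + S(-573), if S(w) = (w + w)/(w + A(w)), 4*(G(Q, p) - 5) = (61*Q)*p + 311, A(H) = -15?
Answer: 134350983/196 ≈ 6.8546e+5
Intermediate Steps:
G(Q, p) = 331/4 + 61*Q*p/4 (G(Q, p) = 5 + ((61*Q)*p + 311)/4 = 5 + (61*Q*p + 311)/4 = 5 + (311 + 61*Q*p)/4 = 5 + (311/4 + 61*Q*p/4) = 331/4 + 61*Q*p/4)
S(w) = 2*w/(-15 + w) (S(w) = (w + w)/(w - 15) = (2*w)/(-15 + w) = 2*w/(-15 + w))
(((24 - 1*(-11))*(-32))*(-45) + G(109, 382)) + S(-573) = (((24 - 1*(-11))*(-32))*(-45) + (331/4 + (61/4)*109*382)) + 2*(-573)/(-15 - 573) = (((24 + 11)*(-32))*(-45) + (331/4 + 1269959/2)) + 2*(-573)/(-588) = ((35*(-32))*(-45) + 2540249/4) + 2*(-573)*(-1/588) = (-1120*(-45) + 2540249/4) + 191/98 = (50400 + 2540249/4) + 191/98 = 2741849/4 + 191/98 = 134350983/196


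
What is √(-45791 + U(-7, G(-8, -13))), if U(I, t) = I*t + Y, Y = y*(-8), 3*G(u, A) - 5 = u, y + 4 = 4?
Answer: 2*I*√11446 ≈ 213.97*I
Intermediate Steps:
y = 0 (y = -4 + 4 = 0)
G(u, A) = 5/3 + u/3
Y = 0 (Y = 0*(-8) = 0)
U(I, t) = I*t (U(I, t) = I*t + 0 = I*t)
√(-45791 + U(-7, G(-8, -13))) = √(-45791 - 7*(5/3 + (⅓)*(-8))) = √(-45791 - 7*(5/3 - 8/3)) = √(-45791 - 7*(-1)) = √(-45791 + 7) = √(-45784) = 2*I*√11446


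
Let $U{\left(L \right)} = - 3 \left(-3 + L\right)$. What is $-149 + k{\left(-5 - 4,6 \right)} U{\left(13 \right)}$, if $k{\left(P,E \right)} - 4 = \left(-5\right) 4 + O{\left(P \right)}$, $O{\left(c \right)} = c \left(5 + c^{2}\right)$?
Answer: $23551$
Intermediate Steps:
$U{\left(L \right)} = 9 - 3 L$
$k{\left(P,E \right)} = -16 + P \left(5 + P^{2}\right)$ ($k{\left(P,E \right)} = 4 + \left(\left(-5\right) 4 + P \left(5 + P^{2}\right)\right) = 4 + \left(-20 + P \left(5 + P^{2}\right)\right) = -16 + P \left(5 + P^{2}\right)$)
$-149 + k{\left(-5 - 4,6 \right)} U{\left(13 \right)} = -149 + \left(-16 + \left(-5 - 4\right) \left(5 + \left(-5 - 4\right)^{2}\right)\right) \left(9 - 39\right) = -149 + \left(-16 - 9 \left(5 + \left(-9\right)^{2}\right)\right) \left(-30\right) = -149 + \left(-16 - 9 \left(5 + 81\right)\right) \left(-30\right) = -149 + \left(-16 - 774\right) \left(-30\right) = -149 - -23700 = -149 + 23700 = 23551$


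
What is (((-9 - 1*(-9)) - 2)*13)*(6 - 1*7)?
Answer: 26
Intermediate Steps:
(((-9 - 1*(-9)) - 2)*13)*(6 - 1*7) = (((-9 + 9) - 2)*13)*(6 - 7) = ((0 - 2)*13)*(-1) = -2*13*(-1) = -26*(-1) = 26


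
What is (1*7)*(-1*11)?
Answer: -77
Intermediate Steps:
(1*7)*(-1*11) = 7*(-11) = -77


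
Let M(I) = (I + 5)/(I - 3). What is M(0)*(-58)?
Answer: 290/3 ≈ 96.667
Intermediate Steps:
M(I) = (5 + I)/(-3 + I)
M(0)*(-58) = ((5 + 0)/(-3 + 0))*(-58) = (5/(-3))*(-58) = -⅓*5*(-58) = -5/3*(-58) = 290/3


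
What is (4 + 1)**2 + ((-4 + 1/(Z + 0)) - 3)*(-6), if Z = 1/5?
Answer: 37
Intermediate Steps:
Z = 1/5 ≈ 0.20000
(4 + 1)**2 + ((-4 + 1/(Z + 0)) - 3)*(-6) = (4 + 1)**2 + ((-4 + 1/(1/5 + 0)) - 3)*(-6) = 5**2 + ((-4 + 1/(1/5)) - 3)*(-6) = 25 + ((-4 + 5) - 3)*(-6) = 25 + (1 - 3)*(-6) = 25 - 2*(-6) = 25 + 12 = 37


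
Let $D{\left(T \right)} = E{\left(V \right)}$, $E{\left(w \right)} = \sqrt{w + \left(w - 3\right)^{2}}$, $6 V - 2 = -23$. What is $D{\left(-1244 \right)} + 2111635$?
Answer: $2111635 + \frac{\sqrt{155}}{2} \approx 2.1116 \cdot 10^{6}$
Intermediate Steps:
$V = - \frac{7}{2}$ ($V = \frac{1}{3} + \frac{1}{6} \left(-23\right) = \frac{1}{3} - \frac{23}{6} = - \frac{7}{2} \approx -3.5$)
$E{\left(w \right)} = \sqrt{w + \left(-3 + w\right)^{2}}$
$D{\left(T \right)} = \frac{\sqrt{155}}{2}$ ($D{\left(T \right)} = \sqrt{- \frac{7}{2} + \left(-3 - \frac{7}{2}\right)^{2}} = \sqrt{- \frac{7}{2} + \left(- \frac{13}{2}\right)^{2}} = \sqrt{- \frac{7}{2} + \frac{169}{4}} = \sqrt{\frac{155}{4}} = \frac{\sqrt{155}}{2}$)
$D{\left(-1244 \right)} + 2111635 = \frac{\sqrt{155}}{2} + 2111635 = 2111635 + \frac{\sqrt{155}}{2}$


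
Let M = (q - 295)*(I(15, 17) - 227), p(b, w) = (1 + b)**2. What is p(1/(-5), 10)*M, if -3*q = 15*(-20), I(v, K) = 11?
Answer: 134784/5 ≈ 26957.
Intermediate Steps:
q = 100 (q = -5*(-20) = -1/3*(-300) = 100)
M = 42120 (M = (100 - 295)*(11 - 227) = -195*(-216) = 42120)
p(1/(-5), 10)*M = (1 + 1/(-5))**2*42120 = (1 - 1/5)**2*42120 = (4/5)**2*42120 = (16/25)*42120 = 134784/5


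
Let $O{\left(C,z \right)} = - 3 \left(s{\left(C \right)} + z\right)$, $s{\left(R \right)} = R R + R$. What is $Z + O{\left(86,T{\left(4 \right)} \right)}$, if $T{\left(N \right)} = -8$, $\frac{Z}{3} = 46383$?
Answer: $116727$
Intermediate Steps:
$Z = 139149$ ($Z = 3 \cdot 46383 = 139149$)
$s{\left(R \right)} = R + R^{2}$ ($s{\left(R \right)} = R^{2} + R = R + R^{2}$)
$O{\left(C,z \right)} = - 3 z - 3 C \left(1 + C\right)$ ($O{\left(C,z \right)} = - 3 \left(C \left(1 + C\right) + z\right) = - 3 \left(z + C \left(1 + C\right)\right) = - 3 z - 3 C \left(1 + C\right)$)
$Z + O{\left(86,T{\left(4 \right)} \right)} = 139149 - \left(-24 + 258 \left(1 + 86\right)\right) = 139149 + \left(24 - 258 \cdot 87\right) = 139149 + \left(24 - 22446\right) = 139149 - 22422 = 116727$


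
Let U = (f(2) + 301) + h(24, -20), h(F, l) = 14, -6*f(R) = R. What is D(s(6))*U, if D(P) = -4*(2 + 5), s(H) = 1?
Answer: -26432/3 ≈ -8810.7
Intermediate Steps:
f(R) = -R/6
D(P) = -28 (D(P) = -4*7 = -28)
U = 944/3 (U = (-⅙*2 + 301) + 14 = (-⅓ + 301) + 14 = 902/3 + 14 = 944/3 ≈ 314.67)
D(s(6))*U = -28*944/3 = -26432/3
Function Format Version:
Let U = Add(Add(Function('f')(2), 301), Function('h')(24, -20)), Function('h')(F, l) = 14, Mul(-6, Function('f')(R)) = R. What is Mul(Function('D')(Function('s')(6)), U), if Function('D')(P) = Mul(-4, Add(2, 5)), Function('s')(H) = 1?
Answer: Rational(-26432, 3) ≈ -8810.7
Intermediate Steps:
Function('f')(R) = Mul(Rational(-1, 6), R)
Function('D')(P) = -28 (Function('D')(P) = Mul(-4, 7) = -28)
U = Rational(944, 3) (U = Add(Add(Mul(Rational(-1, 6), 2), 301), 14) = Add(Add(Rational(-1, 3), 301), 14) = Add(Rational(902, 3), 14) = Rational(944, 3) ≈ 314.67)
Mul(Function('D')(Function('s')(6)), U) = Mul(-28, Rational(944, 3)) = Rational(-26432, 3)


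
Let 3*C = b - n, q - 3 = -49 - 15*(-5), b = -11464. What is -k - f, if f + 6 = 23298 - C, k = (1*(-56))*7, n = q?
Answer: -26731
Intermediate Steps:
q = 29 (q = 3 + (-49 - 15*(-5)) = 3 + (-49 + 75) = 3 + 26 = 29)
n = 29
k = -392 (k = -56*7 = -392)
C = -3831 (C = (-11464 - 1*29)/3 = (-11464 - 29)/3 = (⅓)*(-11493) = -3831)
f = 27123 (f = -6 + (23298 - 1*(-3831)) = -6 + (23298 + 3831) = -6 + 27129 = 27123)
-k - f = -1*(-392) - 1*27123 = 392 - 27123 = -26731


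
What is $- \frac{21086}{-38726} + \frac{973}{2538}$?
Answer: $\frac{45598333}{49143294} \approx 0.92787$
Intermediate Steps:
$- \frac{21086}{-38726} + \frac{973}{2538} = \left(-21086\right) \left(- \frac{1}{38726}\right) + 973 \cdot \frac{1}{2538} = \frac{10543}{19363} + \frac{973}{2538} = \frac{45598333}{49143294}$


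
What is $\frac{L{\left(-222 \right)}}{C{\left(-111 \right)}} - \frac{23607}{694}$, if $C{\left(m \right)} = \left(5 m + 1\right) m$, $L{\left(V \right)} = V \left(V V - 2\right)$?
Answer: $- \frac{40740847}{192238} \approx -211.93$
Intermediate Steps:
$L{\left(V \right)} = V \left(-2 + V^{2}\right)$ ($L{\left(V \right)} = V \left(V^{2} - 2\right) = V \left(-2 + V^{2}\right)$)
$C{\left(m \right)} = m \left(1 + 5 m\right)$ ($C{\left(m \right)} = \left(1 + 5 m\right) m = m \left(1 + 5 m\right)$)
$\frac{L{\left(-222 \right)}}{C{\left(-111 \right)}} - \frac{23607}{694} = \frac{\left(-222\right) \left(-2 + \left(-222\right)^{2}\right)}{\left(-111\right) \left(1 + 5 \left(-111\right)\right)} - \frac{23607}{694} = \frac{\left(-222\right) \left(-2 + 49284\right)}{\left(-111\right) \left(1 - 555\right)} - \frac{23607}{694} = \frac{\left(-222\right) 49282}{\left(-111\right) \left(-554\right)} - \frac{23607}{694} = - \frac{10940604}{61494} - \frac{23607}{694} = \left(-10940604\right) \frac{1}{61494} - \frac{23607}{694} = - \frac{49282}{277} - \frac{23607}{694} = - \frac{40740847}{192238}$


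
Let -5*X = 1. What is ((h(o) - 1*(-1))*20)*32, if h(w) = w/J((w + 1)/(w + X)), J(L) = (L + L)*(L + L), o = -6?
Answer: -104512/125 ≈ -836.10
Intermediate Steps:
X = -⅕ (X = -⅕*1 = -⅕ ≈ -0.20000)
J(L) = 4*L² (J(L) = (2*L)*(2*L) = 4*L²)
h(w) = w*(-⅕ + w)²/(4*(1 + w)²) (h(w) = w/((4*((w + 1)/(w - ⅕))²)) = w/((4*((1 + w)/(-⅕ + w))²)) = w/((4*((1 + w)²/(-⅕ + w)²))) = w/((4*(1 + w)²/(-⅕ + w)²)) = w*((-⅕ + w)²/(4*(1 + w)²)) = w*(-⅕ + w)²/(4*(1 + w)²))
((h(o) - 1*(-1))*20)*32 = (((1/100)*(-6)*(-1 + 5*(-6))²/(1 - 6)² - 1*(-1))*20)*32 = (((1/100)*(-6)*(-1 - 30)²/(-5)² + 1)*20)*32 = (((1/100)*(-6)*(1/25)*(-31)² + 1)*20)*32 = (((1/100)*(-6)*(1/25)*961 + 1)*20)*32 = ((-2883/1250 + 1)*20)*32 = -1633/1250*20*32 = -3266/125*32 = -104512/125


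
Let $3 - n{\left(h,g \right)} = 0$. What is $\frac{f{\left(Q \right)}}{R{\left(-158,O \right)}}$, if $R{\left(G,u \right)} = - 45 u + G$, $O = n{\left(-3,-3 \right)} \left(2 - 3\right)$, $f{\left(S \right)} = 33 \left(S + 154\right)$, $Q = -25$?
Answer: $- \frac{4257}{23} \approx -185.09$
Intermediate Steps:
$n{\left(h,g \right)} = 3$ ($n{\left(h,g \right)} = 3 - 0 = 3 + 0 = 3$)
$f{\left(S \right)} = 5082 + 33 S$ ($f{\left(S \right)} = 33 \left(154 + S\right) = 5082 + 33 S$)
$O = -3$ ($O = 3 \left(2 - 3\right) = 3 \left(-1\right) = -3$)
$R{\left(G,u \right)} = G - 45 u$
$\frac{f{\left(Q \right)}}{R{\left(-158,O \right)}} = \frac{5082 + 33 \left(-25\right)}{-158 - -135} = \frac{5082 - 825}{-158 + 135} = \frac{4257}{-23} = 4257 \left(- \frac{1}{23}\right) = - \frac{4257}{23}$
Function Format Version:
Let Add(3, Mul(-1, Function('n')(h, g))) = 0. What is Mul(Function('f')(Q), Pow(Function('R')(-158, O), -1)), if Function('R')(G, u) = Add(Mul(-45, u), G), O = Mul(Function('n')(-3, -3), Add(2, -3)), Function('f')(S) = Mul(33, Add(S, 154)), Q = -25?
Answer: Rational(-4257, 23) ≈ -185.09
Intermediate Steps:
Function('n')(h, g) = 3 (Function('n')(h, g) = Add(3, Mul(-1, 0)) = Add(3, 0) = 3)
Function('f')(S) = Add(5082, Mul(33, S)) (Function('f')(S) = Mul(33, Add(154, S)) = Add(5082, Mul(33, S)))
O = -3 (O = Mul(3, Add(2, -3)) = Mul(3, -1) = -3)
Function('R')(G, u) = Add(G, Mul(-45, u))
Mul(Function('f')(Q), Pow(Function('R')(-158, O), -1)) = Mul(Add(5082, Mul(33, -25)), Pow(Add(-158, Mul(-45, -3)), -1)) = Mul(Add(5082, -825), Pow(Add(-158, 135), -1)) = Mul(4257, Pow(-23, -1)) = Mul(4257, Rational(-1, 23)) = Rational(-4257, 23)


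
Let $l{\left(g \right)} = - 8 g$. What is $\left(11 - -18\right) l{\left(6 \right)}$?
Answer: $-1392$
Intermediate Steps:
$\left(11 - -18\right) l{\left(6 \right)} = \left(11 - -18\right) \left(\left(-8\right) 6\right) = \left(11 + 18\right) \left(-48\right) = 29 \left(-48\right) = -1392$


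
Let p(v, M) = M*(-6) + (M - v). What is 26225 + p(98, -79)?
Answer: 26522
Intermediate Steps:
p(v, M) = -v - 5*M (p(v, M) = -6*M + (M - v) = -v - 5*M)
26225 + p(98, -79) = 26225 + (-1*98 - 5*(-79)) = 26225 + (-98 + 395) = 26225 + 297 = 26522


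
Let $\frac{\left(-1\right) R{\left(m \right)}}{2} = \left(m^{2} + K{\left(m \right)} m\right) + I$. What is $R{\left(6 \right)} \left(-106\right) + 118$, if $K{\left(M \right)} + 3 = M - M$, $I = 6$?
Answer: $5206$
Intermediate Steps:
$K{\left(M \right)} = -3$ ($K{\left(M \right)} = -3 + \left(M - M\right) = -3 + 0 = -3$)
$R{\left(m \right)} = -12 - 2 m^{2} + 6 m$ ($R{\left(m \right)} = - 2 \left(\left(m^{2} - 3 m\right) + 6\right) = - 2 \left(6 + m^{2} - 3 m\right) = -12 - 2 m^{2} + 6 m$)
$R{\left(6 \right)} \left(-106\right) + 118 = \left(-12 - 2 \cdot 6^{2} + 6 \cdot 6\right) \left(-106\right) + 118 = \left(-12 - 72 + 36\right) \left(-106\right) + 118 = \left(-48\right) \left(-106\right) + 118 = 5088 + 118 = 5206$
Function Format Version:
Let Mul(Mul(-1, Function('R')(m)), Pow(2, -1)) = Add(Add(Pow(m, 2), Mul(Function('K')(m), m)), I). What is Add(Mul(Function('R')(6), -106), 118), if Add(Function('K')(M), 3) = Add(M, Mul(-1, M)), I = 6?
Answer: 5206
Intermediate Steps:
Function('K')(M) = -3 (Function('K')(M) = Add(-3, Add(M, Mul(-1, M))) = Add(-3, 0) = -3)
Function('R')(m) = Add(-12, Mul(-2, Pow(m, 2)), Mul(6, m)) (Function('R')(m) = Mul(-2, Add(Add(Pow(m, 2), Mul(-3, m)), 6)) = Mul(-2, Add(6, Pow(m, 2), Mul(-3, m))) = Add(-12, Mul(-2, Pow(m, 2)), Mul(6, m)))
Add(Mul(Function('R')(6), -106), 118) = Add(Mul(Add(-12, Mul(-2, Pow(6, 2)), Mul(6, 6)), -106), 118) = Add(Mul(Add(-12, Mul(-2, 36), 36), -106), 118) = Add(Mul(Add(-12, -72, 36), -106), 118) = Add(Mul(-48, -106), 118) = Add(5088, 118) = 5206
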